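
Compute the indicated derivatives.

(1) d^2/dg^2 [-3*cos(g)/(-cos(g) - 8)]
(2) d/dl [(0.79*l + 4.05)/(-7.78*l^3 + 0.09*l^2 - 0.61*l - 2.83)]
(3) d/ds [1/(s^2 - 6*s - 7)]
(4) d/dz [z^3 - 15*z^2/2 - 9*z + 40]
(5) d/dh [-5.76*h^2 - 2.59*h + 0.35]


(1) = 24*(cos(g)^2 - 8*cos(g) - 2)/(cos(g) + 8)^3
(2) = (12.2924*l^3 + 94.4559*l^2 - 0.729*l + 0.2348)/(60.5284*l^6 - 1.4004*l^5 + 9.4997*l^4 + 43.925*l^3 - 0.1373*l^2 + 3.4526*l + 8.0089)
(3) = 2*(3 - s)/(-s^2 + 6*s + 7)^2
(4) = 3*z^2 - 15*z - 9
(5) = -11.52*h - 2.59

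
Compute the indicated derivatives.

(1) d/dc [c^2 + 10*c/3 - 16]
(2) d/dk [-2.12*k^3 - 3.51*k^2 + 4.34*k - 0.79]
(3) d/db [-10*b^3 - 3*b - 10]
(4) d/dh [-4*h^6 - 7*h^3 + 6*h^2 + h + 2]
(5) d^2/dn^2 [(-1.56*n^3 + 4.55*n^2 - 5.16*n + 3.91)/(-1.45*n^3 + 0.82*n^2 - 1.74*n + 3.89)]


(1) = 2*c + 10/3
(2) = -6.36*k^2 - 7.02*k + 4.34
(3) = -30*b^2 - 3
(4) = -24*h^5 - 21*h^2 + 12*h + 1
(5) = (-15.42307*n^6 + 41.47812*n^5 + 39.00732*n^4 - 317.504146*n^3 + 298.02312*n^2 - 55.973154*n - 66.581754)/(3.048625*n^9 - 5.17215*n^8 + 13.89999*n^7 - 37.500703*n^6 + 44.431248*n^5 - 74.181624*n^4 + 104.394171*n^3 - 72.557058*n^2 + 78.989562*n - 58.863869)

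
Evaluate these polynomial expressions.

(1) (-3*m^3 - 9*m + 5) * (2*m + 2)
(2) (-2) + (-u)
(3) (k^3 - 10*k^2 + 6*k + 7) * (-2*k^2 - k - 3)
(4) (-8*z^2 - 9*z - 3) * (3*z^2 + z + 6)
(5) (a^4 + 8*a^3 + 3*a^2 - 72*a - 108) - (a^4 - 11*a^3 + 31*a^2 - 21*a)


(1) = -6*m^4 - 6*m^3 - 18*m^2 - 8*m + 10
(2) = -u - 2
(3) = -2*k^5 + 19*k^4 - 5*k^3 + 10*k^2 - 25*k - 21
(4) = -24*z^4 - 35*z^3 - 66*z^2 - 57*z - 18
(5) = 19*a^3 - 28*a^2 - 51*a - 108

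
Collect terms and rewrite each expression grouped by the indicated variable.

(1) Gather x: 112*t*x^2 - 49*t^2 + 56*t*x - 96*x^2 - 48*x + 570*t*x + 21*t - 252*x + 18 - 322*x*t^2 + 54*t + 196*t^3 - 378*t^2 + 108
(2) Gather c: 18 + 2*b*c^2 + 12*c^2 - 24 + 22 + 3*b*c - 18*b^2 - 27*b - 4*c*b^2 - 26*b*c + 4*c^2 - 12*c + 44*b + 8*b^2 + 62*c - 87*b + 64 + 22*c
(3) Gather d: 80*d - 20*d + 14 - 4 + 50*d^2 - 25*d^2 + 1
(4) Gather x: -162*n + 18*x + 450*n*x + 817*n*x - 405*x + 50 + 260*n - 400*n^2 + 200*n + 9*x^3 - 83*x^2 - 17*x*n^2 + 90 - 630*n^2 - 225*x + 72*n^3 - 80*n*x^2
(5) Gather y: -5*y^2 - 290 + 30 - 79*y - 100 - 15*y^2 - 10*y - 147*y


(1) = 196*t^3 - 427*t^2 + 75*t + x^2*(112*t - 96) + x*(-322*t^2 + 626*t - 300) + 126
(2) = -10*b^2 - 70*b + c^2*(2*b + 16) + c*(-4*b^2 - 23*b + 72) + 80
(3) = 25*d^2 + 60*d + 11
(4) = 72*n^3 - 1030*n^2 + 298*n + 9*x^3 + x^2*(-80*n - 83) + x*(-17*n^2 + 1267*n - 612) + 140
(5) = -20*y^2 - 236*y - 360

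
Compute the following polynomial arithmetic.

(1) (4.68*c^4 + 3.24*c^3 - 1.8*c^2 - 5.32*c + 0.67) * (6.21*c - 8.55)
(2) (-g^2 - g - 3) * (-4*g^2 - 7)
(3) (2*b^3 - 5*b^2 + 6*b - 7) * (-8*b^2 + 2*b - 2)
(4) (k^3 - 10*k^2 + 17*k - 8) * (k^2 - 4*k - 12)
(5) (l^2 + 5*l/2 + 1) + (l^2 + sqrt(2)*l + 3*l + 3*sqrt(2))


(1) = 29.0628*c^5 - 19.8936*c^4 - 38.88*c^3 - 17.6472*c^2 + 49.6467*c - 5.7285
(2) = 4*g^4 + 4*g^3 + 19*g^2 + 7*g + 21
(3) = -16*b^5 + 44*b^4 - 62*b^3 + 78*b^2 - 26*b + 14
(4) = k^5 - 14*k^4 + 45*k^3 + 44*k^2 - 172*k + 96
(5) = 2*l^2 + sqrt(2)*l + 11*l/2 + 1 + 3*sqrt(2)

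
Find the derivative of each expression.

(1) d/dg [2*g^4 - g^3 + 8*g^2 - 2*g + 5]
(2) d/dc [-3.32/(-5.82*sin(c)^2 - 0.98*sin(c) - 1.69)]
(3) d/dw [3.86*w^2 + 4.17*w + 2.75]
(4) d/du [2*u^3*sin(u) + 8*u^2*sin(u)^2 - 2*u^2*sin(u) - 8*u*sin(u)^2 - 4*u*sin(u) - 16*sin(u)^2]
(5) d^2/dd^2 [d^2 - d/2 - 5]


(1) = 8*g^3 - 3*g^2 + 16*g - 2
(2) = -(38.6448*sin(c) + 3.2536)*cos(c)/(5.82*sin(c)^2 + 0.98*sin(c) + 1.69)^2
(3) = 7.72*w + 4.17
(4) = 2*u^3*cos(u) + 6*u^2*sin(u) + 8*u^2*sin(2*u) - 2*u^2*cos(u) - 4*sqrt(2)*u*sin(u + pi/4) - 8*sqrt(2)*u*sin(2*u + pi/4) + 8*u - 4*sin(u) - 16*sin(2*u) + 4*cos(2*u) - 4
(5) = 2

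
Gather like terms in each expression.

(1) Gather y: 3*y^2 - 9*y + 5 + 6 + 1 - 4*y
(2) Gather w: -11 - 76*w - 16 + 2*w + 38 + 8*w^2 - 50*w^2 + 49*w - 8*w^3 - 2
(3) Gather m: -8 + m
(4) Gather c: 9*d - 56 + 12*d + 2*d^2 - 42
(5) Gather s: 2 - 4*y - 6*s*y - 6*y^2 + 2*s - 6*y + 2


(1) = 3*y^2 - 13*y + 12
(2) = -8*w^3 - 42*w^2 - 25*w + 9
(3) = m - 8
(4) = 2*d^2 + 21*d - 98
(5) = s*(2 - 6*y) - 6*y^2 - 10*y + 4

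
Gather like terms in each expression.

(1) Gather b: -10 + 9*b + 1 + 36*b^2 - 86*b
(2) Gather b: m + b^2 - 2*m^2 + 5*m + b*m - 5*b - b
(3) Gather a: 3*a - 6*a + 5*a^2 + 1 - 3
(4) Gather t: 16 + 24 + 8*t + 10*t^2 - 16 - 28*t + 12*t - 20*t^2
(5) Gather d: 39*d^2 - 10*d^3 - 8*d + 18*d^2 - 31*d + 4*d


(1) = 36*b^2 - 77*b - 9
(2) = b^2 + b*(m - 6) - 2*m^2 + 6*m
(3) = 5*a^2 - 3*a - 2
(4) = -10*t^2 - 8*t + 24
(5) = -10*d^3 + 57*d^2 - 35*d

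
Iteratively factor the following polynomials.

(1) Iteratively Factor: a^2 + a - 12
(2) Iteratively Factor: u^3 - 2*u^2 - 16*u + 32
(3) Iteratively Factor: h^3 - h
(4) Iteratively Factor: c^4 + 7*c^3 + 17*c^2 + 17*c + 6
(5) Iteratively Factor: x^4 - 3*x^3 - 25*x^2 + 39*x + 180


(1) = (a - 3)*(a + 4)
(2) = (u + 4)*(u^2 - 6*u + 8) = (u - 4)*(u + 4)*(u - 2)
(3) = (h - 1)*(h^2 + h) = (h - 1)*(h + 1)*(h)
(4) = (c + 3)*(c^3 + 4*c^2 + 5*c + 2) = (c + 2)*(c + 3)*(c^2 + 2*c + 1) = (c + 1)*(c + 2)*(c + 3)*(c + 1)
(5) = (x - 5)*(x^3 + 2*x^2 - 15*x - 36) = (x - 5)*(x - 4)*(x^2 + 6*x + 9) = (x - 5)*(x - 4)*(x + 3)*(x + 3)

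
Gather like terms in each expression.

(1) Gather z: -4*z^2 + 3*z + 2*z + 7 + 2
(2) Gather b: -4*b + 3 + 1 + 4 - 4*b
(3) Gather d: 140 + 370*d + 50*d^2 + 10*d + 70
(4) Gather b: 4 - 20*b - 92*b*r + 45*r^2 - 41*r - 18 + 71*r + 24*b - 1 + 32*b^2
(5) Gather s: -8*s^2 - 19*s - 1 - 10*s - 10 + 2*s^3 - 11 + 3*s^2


(1) = -4*z^2 + 5*z + 9
(2) = 8 - 8*b
(3) = 50*d^2 + 380*d + 210
(4) = 32*b^2 + b*(4 - 92*r) + 45*r^2 + 30*r - 15
(5) = 2*s^3 - 5*s^2 - 29*s - 22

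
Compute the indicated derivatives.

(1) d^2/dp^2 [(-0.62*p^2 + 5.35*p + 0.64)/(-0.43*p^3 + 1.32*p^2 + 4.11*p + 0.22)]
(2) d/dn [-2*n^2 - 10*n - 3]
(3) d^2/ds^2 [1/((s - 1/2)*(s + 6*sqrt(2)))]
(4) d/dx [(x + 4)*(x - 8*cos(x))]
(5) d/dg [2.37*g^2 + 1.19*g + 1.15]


(1) = (0.229276*p^6 - 5.93529*p^5 + 23.374284*p^4 - 37.647686*p^3 - 7.057992*p^2 - 11.874192*p - 11.51522)/(0.079507*p^9 - 0.732204*p^8 - 0.032121*p^7 + 11.575014*p^6 + 1.056249*p^5 - 65.709864*p^4 - 76.525359*p^3 - 11.34045*p^2 - 0.596772*p - 0.010648)
(2) = -4*n - 10
(3) = 4*(4*(s + 6*sqrt(2))^2 + 2*(s + 6*sqrt(2))*(2*s - 1) + (2*s - 1)^2)/((s + 6*sqrt(2))^3*(2*s - 1)^3)
(4) = x + (x + 4)*(8*sin(x) + 1) - 8*cos(x)
(5) = 4.74*g + 1.19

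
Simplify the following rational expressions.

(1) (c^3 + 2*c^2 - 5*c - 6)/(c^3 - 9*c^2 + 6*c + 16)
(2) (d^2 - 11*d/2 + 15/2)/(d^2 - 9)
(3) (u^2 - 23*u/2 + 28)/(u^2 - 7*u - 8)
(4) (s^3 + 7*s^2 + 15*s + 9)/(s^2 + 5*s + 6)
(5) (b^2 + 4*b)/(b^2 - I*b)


(1) = (c + 3)/(c - 8)
(2) = (2*d - 5)/(2*d + 6)
(3) = (2*u - 7)/(2*u + 2)
(4) = (s^2 + 4*s + 3)/(s + 2)
(5) = (b + 4)/(b - I)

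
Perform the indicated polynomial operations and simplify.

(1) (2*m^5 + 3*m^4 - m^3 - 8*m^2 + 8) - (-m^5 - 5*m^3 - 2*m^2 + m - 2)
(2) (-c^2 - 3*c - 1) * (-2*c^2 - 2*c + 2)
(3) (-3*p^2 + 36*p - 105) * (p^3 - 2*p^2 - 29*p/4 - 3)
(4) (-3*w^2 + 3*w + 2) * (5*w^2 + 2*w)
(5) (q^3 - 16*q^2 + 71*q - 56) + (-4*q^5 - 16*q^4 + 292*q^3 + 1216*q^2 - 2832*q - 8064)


(1) = 3*m^5 + 3*m^4 + 4*m^3 - 6*m^2 - m + 10
(2) = 2*c^4 + 8*c^3 + 6*c^2 - 4*c - 2
(3) = -3*p^5 + 42*p^4 - 621*p^3/4 - 42*p^2 + 2613*p/4 + 315
(4) = -15*w^4 + 9*w^3 + 16*w^2 + 4*w
(5) = -4*q^5 - 16*q^4 + 293*q^3 + 1200*q^2 - 2761*q - 8120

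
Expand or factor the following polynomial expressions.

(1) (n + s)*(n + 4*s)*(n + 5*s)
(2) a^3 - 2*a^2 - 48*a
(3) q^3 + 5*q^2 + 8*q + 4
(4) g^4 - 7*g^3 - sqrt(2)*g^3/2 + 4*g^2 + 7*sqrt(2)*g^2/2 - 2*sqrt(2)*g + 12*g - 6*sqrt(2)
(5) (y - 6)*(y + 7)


(1) = n^3 + 10*n^2*s + 29*n*s^2 + 20*s^3
(2) = a*(a - 8)*(a + 6)
(3) = (q + 1)*(q + 2)^2
(4) = (g - 6)*(g - 2)*(g + 1)*(g - sqrt(2)/2)
(5) = y^2 + y - 42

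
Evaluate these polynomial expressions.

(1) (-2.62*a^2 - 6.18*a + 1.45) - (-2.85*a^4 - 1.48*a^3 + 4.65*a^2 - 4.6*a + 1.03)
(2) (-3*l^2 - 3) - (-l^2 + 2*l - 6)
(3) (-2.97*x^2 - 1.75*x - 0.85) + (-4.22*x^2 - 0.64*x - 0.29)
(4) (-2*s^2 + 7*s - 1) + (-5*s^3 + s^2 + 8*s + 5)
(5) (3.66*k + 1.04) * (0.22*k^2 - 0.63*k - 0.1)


(1) = 2.85*a^4 + 1.48*a^3 - 7.27*a^2 - 1.58*a + 0.42
(2) = -2*l^2 - 2*l + 3
(3) = -7.19*x^2 - 2.39*x - 1.14
(4) = -5*s^3 - s^2 + 15*s + 4
(5) = 0.8052*k^3 - 2.077*k^2 - 1.0212*k - 0.104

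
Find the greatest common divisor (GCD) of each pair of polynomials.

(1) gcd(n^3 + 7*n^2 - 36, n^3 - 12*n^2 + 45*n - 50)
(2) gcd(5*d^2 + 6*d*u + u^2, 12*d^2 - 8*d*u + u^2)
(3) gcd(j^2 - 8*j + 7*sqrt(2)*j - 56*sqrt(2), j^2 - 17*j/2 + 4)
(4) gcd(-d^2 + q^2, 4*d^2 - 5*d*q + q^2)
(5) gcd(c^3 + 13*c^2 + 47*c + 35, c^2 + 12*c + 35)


(1) = gcd((n - 2)*(n + 3)*(n + 6), (n - 5)^2*(n - 2)) = n - 2
(2) = gcd((d + u)*(5*d + u), (-6*d + u)*(-2*d + u)) = 1
(3) = j - 8
(4) = gcd((-d + q)*(d + q), (-4*d + q)*(-d + q)) = -d + q
(5) = gcd((c + 1)*(c + 5)*(c + 7), (c + 5)*(c + 7)) = c^2 + 12*c + 35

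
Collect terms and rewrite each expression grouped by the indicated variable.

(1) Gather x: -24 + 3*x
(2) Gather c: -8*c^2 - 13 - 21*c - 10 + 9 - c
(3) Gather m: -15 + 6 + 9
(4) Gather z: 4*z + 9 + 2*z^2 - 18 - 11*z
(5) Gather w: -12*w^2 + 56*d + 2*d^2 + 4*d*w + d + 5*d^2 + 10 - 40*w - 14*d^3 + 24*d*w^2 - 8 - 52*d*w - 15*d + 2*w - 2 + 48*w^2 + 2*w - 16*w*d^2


(1) = 3*x - 24
(2) = -8*c^2 - 22*c - 14
(3) = 0
(4) = 2*z^2 - 7*z - 9
(5) = -14*d^3 + 7*d^2 + 42*d + w^2*(24*d + 36) + w*(-16*d^2 - 48*d - 36)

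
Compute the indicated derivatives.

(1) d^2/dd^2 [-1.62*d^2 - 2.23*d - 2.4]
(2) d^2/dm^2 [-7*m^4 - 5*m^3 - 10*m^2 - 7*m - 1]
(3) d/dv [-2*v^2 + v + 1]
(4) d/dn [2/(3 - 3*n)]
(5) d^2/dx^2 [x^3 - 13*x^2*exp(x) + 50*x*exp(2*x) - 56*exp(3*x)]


(1) = -3.24000000000000
(2) = -84*m^2 - 30*m - 20
(3) = 1 - 4*v
(4) = 2/(3*(n - 1)^2)
(5) = -13*x^2*exp(x) + 200*x*exp(2*x) - 52*x*exp(x) + 6*x - 504*exp(3*x) + 200*exp(2*x) - 26*exp(x)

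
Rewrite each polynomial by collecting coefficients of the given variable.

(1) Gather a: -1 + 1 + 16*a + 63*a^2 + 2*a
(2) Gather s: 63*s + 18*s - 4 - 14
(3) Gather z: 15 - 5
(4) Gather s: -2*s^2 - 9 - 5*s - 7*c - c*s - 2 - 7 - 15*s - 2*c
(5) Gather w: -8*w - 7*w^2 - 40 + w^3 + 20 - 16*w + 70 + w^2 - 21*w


(1) = 63*a^2 + 18*a
(2) = 81*s - 18
(3) = 10
(4) = -9*c - 2*s^2 + s*(-c - 20) - 18
(5) = w^3 - 6*w^2 - 45*w + 50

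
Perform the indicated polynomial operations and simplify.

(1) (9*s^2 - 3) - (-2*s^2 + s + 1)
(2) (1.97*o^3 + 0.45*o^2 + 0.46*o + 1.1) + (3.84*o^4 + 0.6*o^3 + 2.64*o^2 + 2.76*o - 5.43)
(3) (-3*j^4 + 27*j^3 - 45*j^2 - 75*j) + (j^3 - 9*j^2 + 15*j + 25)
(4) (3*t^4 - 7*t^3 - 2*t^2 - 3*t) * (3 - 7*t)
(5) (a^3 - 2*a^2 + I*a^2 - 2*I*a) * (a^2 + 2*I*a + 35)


(1) = 11*s^2 - s - 4
(2) = 3.84*o^4 + 2.57*o^3 + 3.09*o^2 + 3.22*o - 4.33
(3) = -3*j^4 + 28*j^3 - 54*j^2 - 60*j + 25
(4) = -21*t^5 + 58*t^4 - 7*t^3 + 15*t^2 - 9*t
(5) = a^5 - 2*a^4 + 3*I*a^4 + 33*a^3 - 6*I*a^3 - 66*a^2 + 35*I*a^2 - 70*I*a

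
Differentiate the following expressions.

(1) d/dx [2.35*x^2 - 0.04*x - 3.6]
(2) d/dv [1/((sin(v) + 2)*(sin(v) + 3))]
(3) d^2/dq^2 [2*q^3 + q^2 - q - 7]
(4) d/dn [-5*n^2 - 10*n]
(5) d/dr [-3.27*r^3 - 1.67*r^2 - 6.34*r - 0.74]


(1) = 4.7*x - 0.04
(2) = -(2*sin(v) + 5)*cos(v)/((sin(v) + 2)^2*(sin(v) + 3)^2)
(3) = 12*q + 2
(4) = -10*n - 10
(5) = -9.81*r^2 - 3.34*r - 6.34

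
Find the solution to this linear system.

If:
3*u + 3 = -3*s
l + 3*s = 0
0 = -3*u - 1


Then:
l = 2
s = -2/3
u = -1/3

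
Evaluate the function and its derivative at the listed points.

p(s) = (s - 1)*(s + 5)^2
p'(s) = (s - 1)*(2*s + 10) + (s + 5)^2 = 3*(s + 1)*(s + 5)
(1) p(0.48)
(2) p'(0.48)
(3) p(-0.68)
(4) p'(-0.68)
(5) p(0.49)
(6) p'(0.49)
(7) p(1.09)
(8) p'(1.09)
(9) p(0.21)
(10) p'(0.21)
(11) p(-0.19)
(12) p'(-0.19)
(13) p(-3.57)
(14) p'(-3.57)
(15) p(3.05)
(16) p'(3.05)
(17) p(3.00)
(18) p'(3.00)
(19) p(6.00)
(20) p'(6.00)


(1) = -15.62
(2) = 24.33
(3) = -31.35
(4) = 4.15
(5) = -15.37
(6) = 24.54
(7) = 3.34
(8) = 38.18
(9) = -21.44
(10) = 18.91
(11) = -27.53
(12) = 11.69
(13) = -9.35
(14) = -11.03
(15) = 132.85
(16) = 97.81
(17) = 128.00
(18) = 96.00
(19) = 605.00
(20) = 231.00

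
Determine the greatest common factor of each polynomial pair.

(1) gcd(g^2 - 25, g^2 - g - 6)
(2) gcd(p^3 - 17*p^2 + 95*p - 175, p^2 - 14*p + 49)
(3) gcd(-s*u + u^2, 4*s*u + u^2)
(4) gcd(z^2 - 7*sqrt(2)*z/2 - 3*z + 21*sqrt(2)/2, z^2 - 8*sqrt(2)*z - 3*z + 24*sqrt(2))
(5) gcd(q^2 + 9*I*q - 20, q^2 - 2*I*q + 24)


(1) = gcd((g - 5)*(g + 5), (g - 3)*(g + 2)) = 1
(2) = p - 7
(3) = gcd(u*(-s + u), u*(4*s + u)) = u
(4) = gcd((z - 3)*(z - 7*sqrt(2)/2), (z - 3)*(z - 8*sqrt(2))) = z - 3
(5) = gcd((q + 4*I)*(q + 5*I), (q - 6*I)*(q + 4*I)) = q + 4*I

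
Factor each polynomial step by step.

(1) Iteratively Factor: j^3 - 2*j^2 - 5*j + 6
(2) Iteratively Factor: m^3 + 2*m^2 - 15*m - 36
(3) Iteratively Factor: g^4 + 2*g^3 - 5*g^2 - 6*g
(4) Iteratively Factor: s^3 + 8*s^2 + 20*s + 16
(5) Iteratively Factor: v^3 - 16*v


(1) = (j - 1)*(j^2 - j - 6) = (j - 3)*(j - 1)*(j + 2)
(2) = (m + 3)*(m^2 - m - 12) = (m + 3)^2*(m - 4)
(3) = (g + 3)*(g^3 - g^2 - 2*g) = (g - 2)*(g + 3)*(g^2 + g) = (g - 2)*(g + 1)*(g + 3)*(g)
(4) = (s + 2)*(s^2 + 6*s + 8) = (s + 2)^2*(s + 4)
(5) = (v + 4)*(v^2 - 4*v) = (v - 4)*(v + 4)*(v)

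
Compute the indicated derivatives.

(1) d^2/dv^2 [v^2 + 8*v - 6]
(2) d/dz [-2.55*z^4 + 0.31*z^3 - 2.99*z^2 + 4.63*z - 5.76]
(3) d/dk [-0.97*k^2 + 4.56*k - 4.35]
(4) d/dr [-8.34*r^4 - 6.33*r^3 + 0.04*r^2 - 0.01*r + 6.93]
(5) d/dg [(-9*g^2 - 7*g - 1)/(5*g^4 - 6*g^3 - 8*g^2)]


(1) = 2
(2) = -10.2*z^3 + 0.93*z^2 - 5.98*z + 4.63
(3) = 4.56 - 1.94*k
(4) = -33.36*r^3 - 18.99*r^2 + 0.08*r - 0.01
(5) = (90*g^4 + 51*g^3 - 64*g^2 - 74*g - 16)/(g^3*(25*g^4 - 60*g^3 - 44*g^2 + 96*g + 64))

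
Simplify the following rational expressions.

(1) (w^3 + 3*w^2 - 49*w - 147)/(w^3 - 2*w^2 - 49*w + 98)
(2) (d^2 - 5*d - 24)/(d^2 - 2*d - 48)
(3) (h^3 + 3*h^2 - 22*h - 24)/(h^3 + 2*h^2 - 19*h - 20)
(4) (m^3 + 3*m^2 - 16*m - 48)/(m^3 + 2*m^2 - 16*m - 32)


(1) = (w + 3)/(w - 2)
(2) = (d + 3)/(d + 6)
(3) = (h + 6)/(h + 5)
(4) = (m + 3)/(m + 2)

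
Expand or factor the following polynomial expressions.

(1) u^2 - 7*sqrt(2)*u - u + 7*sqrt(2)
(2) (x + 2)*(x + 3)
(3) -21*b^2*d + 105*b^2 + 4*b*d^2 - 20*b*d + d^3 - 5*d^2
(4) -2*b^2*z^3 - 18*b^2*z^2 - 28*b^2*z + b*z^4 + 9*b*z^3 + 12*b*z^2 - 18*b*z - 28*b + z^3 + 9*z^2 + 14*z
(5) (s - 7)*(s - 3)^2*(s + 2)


(1) = (u - 1)*(u - 7*sqrt(2))
(2) = x^2 + 5*x + 6
(3) = (-3*b + d)*(7*b + d)*(d - 5)
(4) = (-2*b + z)*(z + 2)*(z + 7)*(b*z + 1)
(5) = s^4 - 11*s^3 + 25*s^2 + 39*s - 126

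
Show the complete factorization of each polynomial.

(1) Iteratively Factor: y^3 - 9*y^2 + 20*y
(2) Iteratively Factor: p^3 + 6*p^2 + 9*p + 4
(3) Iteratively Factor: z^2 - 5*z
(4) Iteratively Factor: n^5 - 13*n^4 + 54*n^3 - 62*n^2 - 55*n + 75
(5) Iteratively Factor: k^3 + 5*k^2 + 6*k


(1) = (y - 4)*(y^2 - 5*y) = (y - 5)*(y - 4)*(y)
(2) = (p + 4)*(p^2 + 2*p + 1) = (p + 1)*(p + 4)*(p + 1)
(3) = (z - 5)*(z)
(4) = (n - 5)*(n^4 - 8*n^3 + 14*n^2 + 8*n - 15) = (n - 5)*(n - 3)*(n^3 - 5*n^2 - n + 5) = (n - 5)*(n - 3)*(n - 1)*(n^2 - 4*n - 5) = (n - 5)*(n - 3)*(n - 1)*(n + 1)*(n - 5)
(5) = (k + 3)*(k^2 + 2*k) = k*(k + 3)*(k + 2)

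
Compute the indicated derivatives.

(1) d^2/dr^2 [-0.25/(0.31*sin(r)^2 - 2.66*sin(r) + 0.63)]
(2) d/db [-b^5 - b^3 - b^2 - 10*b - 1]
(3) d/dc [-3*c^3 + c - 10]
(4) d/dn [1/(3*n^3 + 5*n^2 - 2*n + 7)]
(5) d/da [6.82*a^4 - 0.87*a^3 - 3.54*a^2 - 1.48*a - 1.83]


(1) = (0.0961*sin(r)^4 - 0.61845*sin(r)^3 + 1.42945*sin(r)^2 + 1.65585*sin(r) - 3.44015)/(0.31*sin(r)^2 - 2.66*sin(r) + 0.63)^3
(2) = -5*b^4 - 3*b^2 - 2*b - 10
(3) = 1 - 9*c^2
(4) = (-9*n^2 - 10*n + 2)/(3*n^3 + 5*n^2 - 2*n + 7)^2
(5) = 27.28*a^3 - 2.61*a^2 - 7.08*a - 1.48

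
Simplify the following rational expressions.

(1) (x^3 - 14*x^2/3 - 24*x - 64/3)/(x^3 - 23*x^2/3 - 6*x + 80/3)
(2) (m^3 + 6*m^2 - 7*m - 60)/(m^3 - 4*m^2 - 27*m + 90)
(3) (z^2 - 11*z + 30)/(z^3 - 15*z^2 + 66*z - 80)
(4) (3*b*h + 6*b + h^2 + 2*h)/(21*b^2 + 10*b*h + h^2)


(1) = (3*x + 4)/(3*x - 5)
(2) = (m + 4)/(m - 6)
(3) = (z - 6)/(z^2 - 10*z + 16)
(4) = (h + 2)/(7*b + h)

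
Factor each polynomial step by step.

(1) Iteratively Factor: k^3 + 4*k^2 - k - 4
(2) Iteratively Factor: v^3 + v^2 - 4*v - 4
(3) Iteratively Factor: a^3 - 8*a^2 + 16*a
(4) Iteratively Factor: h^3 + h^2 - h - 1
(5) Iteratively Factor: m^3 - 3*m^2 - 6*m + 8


(1) = (k + 4)*(k^2 - 1) = (k + 1)*(k + 4)*(k - 1)
(2) = (v + 2)*(v^2 - v - 2) = (v + 1)*(v + 2)*(v - 2)
(3) = (a - 4)*(a^2 - 4*a) = (a - 4)^2*(a)
(4) = (h + 1)*(h^2 - 1) = (h + 1)^2*(h - 1)
(5) = (m - 1)*(m^2 - 2*m - 8) = (m - 1)*(m + 2)*(m - 4)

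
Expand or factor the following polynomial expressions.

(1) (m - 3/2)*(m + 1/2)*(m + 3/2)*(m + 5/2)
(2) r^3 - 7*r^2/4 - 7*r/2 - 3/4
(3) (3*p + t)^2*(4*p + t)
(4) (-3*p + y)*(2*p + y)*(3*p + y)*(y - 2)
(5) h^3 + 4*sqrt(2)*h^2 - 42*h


(1) = m^4 + 3*m^3 - m^2 - 27*m/4 - 45/16
(2) = (r - 3)*(r + 1/4)*(r + 1)
(3) = 36*p^3 + 33*p^2*t + 10*p*t^2 + t^3
(4) = -18*p^3*y + 36*p^3 - 9*p^2*y^2 + 18*p^2*y + 2*p*y^3 - 4*p*y^2 + y^4 - 2*y^3
(5) = h*(h - 3*sqrt(2))*(h + 7*sqrt(2))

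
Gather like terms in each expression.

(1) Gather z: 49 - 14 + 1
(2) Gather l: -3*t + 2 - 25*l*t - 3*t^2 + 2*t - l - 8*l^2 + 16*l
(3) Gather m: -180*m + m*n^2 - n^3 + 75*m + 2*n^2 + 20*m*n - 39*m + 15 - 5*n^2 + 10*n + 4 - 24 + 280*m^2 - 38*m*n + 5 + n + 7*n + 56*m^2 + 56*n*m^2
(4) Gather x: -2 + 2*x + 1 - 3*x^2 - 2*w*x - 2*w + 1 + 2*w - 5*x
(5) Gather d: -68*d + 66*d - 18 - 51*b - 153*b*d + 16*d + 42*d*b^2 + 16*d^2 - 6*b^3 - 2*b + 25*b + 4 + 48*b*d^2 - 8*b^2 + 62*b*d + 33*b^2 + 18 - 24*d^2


(1) = 36
(2) = -8*l^2 + l*(15 - 25*t) - 3*t^2 - t + 2
(3) = m^2*(56*n + 336) + m*(n^2 - 18*n - 144) - n^3 - 3*n^2 + 18*n
(4) = -3*x^2 + x*(-2*w - 3)
(5) = -6*b^3 + 25*b^2 - 28*b + d^2*(48*b - 8) + d*(42*b^2 - 91*b + 14) + 4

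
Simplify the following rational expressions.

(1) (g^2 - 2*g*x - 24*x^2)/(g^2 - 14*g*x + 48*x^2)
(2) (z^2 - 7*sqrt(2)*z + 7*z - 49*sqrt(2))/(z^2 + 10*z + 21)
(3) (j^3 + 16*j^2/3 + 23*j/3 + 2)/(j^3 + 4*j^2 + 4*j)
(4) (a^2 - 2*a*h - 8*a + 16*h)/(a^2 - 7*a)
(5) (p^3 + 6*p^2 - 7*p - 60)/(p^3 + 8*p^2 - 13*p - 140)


(1) = (-g - 4*x)/(-g + 8*x)
(2) = (z - 7*sqrt(2))/(z + 3)
(3) = (3*j^2 + 10*j + 3)/(3*j^2 + 6*j)
(4) = (a^2 - 2*a*h - 8*a + 16*h)/(a^2 - 7*a)
(5) = (p^2 + p - 12)/(p^2 + 3*p - 28)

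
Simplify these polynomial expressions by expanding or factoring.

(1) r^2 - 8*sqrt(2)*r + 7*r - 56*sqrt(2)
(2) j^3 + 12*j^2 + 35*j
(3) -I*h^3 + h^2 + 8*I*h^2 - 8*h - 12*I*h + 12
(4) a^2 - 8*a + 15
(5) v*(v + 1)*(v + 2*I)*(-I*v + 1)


(1) = (r + 7)*(r - 8*sqrt(2))
(2) = j*(j + 5)*(j + 7)
(3) = (h - 6)*(h - 2)*(-I*h + 1)
(4) = (a - 5)*(a - 3)
(5) = -I*v^4 + 3*v^3 - I*v^3 + 3*v^2 + 2*I*v^2 + 2*I*v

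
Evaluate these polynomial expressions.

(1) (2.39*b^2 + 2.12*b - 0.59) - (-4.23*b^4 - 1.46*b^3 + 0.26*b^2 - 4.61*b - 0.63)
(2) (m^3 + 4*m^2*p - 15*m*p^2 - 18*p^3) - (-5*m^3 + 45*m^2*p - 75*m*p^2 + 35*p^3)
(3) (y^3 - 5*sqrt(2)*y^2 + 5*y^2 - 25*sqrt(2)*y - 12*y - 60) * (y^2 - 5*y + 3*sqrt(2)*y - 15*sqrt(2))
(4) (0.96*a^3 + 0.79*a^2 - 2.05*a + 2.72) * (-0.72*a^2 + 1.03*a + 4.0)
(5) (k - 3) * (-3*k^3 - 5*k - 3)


(1) = 4.23*b^4 + 1.46*b^3 + 2.13*b^2 + 6.73*b + 0.04
(2) = 6*m^3 - 41*m^2*p + 60*m*p^2 - 53*p^3
(3) = y^5 - 2*sqrt(2)*y^4 - 67*y^3 + 14*sqrt(2)*y^2 + 1050*y + 900*sqrt(2)
(4) = -0.6912*a^5 + 0.42*a^4 + 6.1297*a^3 - 0.9099*a^2 - 5.3984*a + 10.88
(5) = -3*k^4 + 9*k^3 - 5*k^2 + 12*k + 9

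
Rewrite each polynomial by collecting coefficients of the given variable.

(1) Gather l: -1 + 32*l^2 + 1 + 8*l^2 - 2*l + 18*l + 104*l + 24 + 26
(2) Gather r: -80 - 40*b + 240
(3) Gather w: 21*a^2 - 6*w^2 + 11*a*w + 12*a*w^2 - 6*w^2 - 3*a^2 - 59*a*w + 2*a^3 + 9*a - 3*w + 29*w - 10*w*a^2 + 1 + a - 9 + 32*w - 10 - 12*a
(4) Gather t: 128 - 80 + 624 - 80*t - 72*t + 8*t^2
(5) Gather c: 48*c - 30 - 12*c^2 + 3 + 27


(1) = 40*l^2 + 120*l + 50
(2) = 160 - 40*b
(3) = 2*a^3 + 18*a^2 - 2*a + w^2*(12*a - 12) + w*(-10*a^2 - 48*a + 58) - 18
(4) = 8*t^2 - 152*t + 672
(5) = -12*c^2 + 48*c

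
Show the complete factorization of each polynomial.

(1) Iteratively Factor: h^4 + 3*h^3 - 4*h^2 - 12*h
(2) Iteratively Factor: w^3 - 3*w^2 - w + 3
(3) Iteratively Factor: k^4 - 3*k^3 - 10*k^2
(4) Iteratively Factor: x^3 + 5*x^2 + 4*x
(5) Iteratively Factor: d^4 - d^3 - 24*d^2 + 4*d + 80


(1) = (h)*(h^3 + 3*h^2 - 4*h - 12) = h*(h + 3)*(h^2 - 4) = h*(h + 2)*(h + 3)*(h - 2)
(2) = (w + 1)*(w^2 - 4*w + 3) = (w - 1)*(w + 1)*(w - 3)
(3) = (k)*(k^3 - 3*k^2 - 10*k) = k^2*(k^2 - 3*k - 10) = k^2*(k + 2)*(k - 5)
(4) = (x + 1)*(x^2 + 4*x) = (x + 1)*(x + 4)*(x)
(5) = (d + 4)*(d^3 - 5*d^2 - 4*d + 20) = (d - 5)*(d + 4)*(d^2 - 4) = (d - 5)*(d - 2)*(d + 4)*(d + 2)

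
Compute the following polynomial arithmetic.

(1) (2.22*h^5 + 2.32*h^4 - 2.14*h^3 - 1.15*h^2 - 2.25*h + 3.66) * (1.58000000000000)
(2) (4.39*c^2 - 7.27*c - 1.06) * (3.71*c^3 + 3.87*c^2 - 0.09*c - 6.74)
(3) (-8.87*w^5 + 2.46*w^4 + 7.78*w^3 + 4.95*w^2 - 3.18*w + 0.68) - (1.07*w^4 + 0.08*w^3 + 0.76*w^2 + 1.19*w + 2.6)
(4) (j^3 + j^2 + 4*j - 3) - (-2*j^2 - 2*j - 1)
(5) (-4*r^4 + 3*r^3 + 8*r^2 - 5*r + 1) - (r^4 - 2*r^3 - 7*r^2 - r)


(1) = 3.5076*h^5 + 3.6656*h^4 - 3.3812*h^3 - 1.817*h^2 - 3.555*h + 5.7828
(2) = 16.2869*c^5 - 9.9824*c^4 - 32.4626*c^3 - 33.0365*c^2 + 49.0952*c + 7.1444
(3) = -8.87*w^5 + 1.39*w^4 + 7.7*w^3 + 4.19*w^2 - 4.37*w - 1.92
(4) = j^3 + 3*j^2 + 6*j - 2
(5) = -5*r^4 + 5*r^3 + 15*r^2 - 4*r + 1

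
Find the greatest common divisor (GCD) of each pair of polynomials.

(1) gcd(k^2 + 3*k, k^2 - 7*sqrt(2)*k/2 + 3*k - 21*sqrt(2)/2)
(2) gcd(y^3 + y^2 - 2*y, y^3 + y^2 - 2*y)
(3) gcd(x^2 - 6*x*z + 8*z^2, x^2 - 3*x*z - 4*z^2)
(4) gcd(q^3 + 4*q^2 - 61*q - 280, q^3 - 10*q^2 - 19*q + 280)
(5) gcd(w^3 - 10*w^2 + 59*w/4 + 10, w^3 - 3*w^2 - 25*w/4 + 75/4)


(1) = gcd(k*(k + 3), (k + 3)*(k - 7*sqrt(2)/2)) = k + 3
(2) = y^3 + y^2 - 2*y
(3) = x - 4*z
(4) = q^2 - 3*q - 40
(5) = w - 5/2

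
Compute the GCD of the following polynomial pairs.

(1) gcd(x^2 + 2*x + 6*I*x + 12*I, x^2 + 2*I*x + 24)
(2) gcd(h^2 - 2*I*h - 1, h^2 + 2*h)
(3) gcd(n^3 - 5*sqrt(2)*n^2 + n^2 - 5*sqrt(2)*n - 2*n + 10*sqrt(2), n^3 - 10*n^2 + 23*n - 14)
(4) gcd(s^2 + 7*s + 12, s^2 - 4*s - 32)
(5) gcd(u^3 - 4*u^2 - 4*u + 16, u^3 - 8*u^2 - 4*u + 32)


(1) = gcd((x + 2)*(x + 6*I), (x - 4*I)*(x + 6*I)) = x + 6*I
(2) = 1
(3) = n - 1
(4) = s + 4
(5) = u^2 - 4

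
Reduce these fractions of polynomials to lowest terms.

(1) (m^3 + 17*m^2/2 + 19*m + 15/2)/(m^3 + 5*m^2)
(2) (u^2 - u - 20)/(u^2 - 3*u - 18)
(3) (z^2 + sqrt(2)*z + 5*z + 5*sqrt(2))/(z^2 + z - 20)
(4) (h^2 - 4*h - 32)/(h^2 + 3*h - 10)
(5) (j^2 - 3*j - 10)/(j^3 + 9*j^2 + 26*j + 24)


(1) = (2*m^2 + 7*m + 3)/(2*m^2)
(2) = (u^2 - u - 20)/(u^2 - 3*u - 18)
(3) = (z + sqrt(2))/(z - 4)
(4) = (h^2 - 4*h - 32)/(h^2 + 3*h - 10)
(5) = (j - 5)/(j^2 + 7*j + 12)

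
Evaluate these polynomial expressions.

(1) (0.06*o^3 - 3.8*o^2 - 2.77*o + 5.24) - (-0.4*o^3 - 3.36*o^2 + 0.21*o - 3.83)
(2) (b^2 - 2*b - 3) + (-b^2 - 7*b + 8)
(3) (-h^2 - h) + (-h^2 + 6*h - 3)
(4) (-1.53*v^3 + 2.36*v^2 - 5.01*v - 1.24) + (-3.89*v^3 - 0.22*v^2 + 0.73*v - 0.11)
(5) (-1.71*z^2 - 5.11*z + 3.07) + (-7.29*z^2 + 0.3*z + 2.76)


(1) = 0.46*o^3 - 0.44*o^2 - 2.98*o + 9.07
(2) = 5 - 9*b
(3) = -2*h^2 + 5*h - 3
(4) = -5.42*v^3 + 2.14*v^2 - 4.28*v - 1.35
(5) = -9.0*z^2 - 4.81*z + 5.83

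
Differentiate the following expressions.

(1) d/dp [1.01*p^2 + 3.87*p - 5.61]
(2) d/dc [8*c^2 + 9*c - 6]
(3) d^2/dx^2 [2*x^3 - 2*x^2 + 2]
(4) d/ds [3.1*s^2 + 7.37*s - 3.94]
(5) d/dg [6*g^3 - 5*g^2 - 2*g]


(1) = 2.02*p + 3.87
(2) = 16*c + 9
(3) = 12*x - 4
(4) = 6.2*s + 7.37
(5) = 18*g^2 - 10*g - 2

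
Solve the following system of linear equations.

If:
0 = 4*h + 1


Then:
h = -1/4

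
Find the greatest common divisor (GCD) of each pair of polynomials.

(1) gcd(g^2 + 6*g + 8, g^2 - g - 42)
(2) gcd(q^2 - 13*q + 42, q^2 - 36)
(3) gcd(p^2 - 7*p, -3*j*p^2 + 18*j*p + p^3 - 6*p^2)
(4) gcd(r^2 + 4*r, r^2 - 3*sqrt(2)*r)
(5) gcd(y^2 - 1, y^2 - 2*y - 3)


(1) = gcd((g + 2)*(g + 4), (g - 7)*(g + 6)) = 1
(2) = q - 6
(3) = gcd(p*(p - 7), p*(-3*j + p)*(p - 6)) = p
(4) = gcd(r*(r + 4), r*(r - 3*sqrt(2))) = r
(5) = gcd((y - 1)*(y + 1), (y - 3)*(y + 1)) = y + 1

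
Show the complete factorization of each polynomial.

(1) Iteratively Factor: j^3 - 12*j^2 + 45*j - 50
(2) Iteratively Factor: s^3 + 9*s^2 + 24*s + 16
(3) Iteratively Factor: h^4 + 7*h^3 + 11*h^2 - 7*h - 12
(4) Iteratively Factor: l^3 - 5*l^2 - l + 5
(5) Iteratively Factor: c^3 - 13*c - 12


(1) = (j - 5)*(j^2 - 7*j + 10) = (j - 5)*(j - 2)*(j - 5)
(2) = (s + 4)*(s^2 + 5*s + 4) = (s + 1)*(s + 4)*(s + 4)
(3) = (h + 3)*(h^3 + 4*h^2 - h - 4) = (h + 3)*(h + 4)*(h^2 - 1) = (h + 1)*(h + 3)*(h + 4)*(h - 1)
(4) = (l + 1)*(l^2 - 6*l + 5) = (l - 1)*(l + 1)*(l - 5)
(5) = (c + 3)*(c^2 - 3*c - 4) = (c + 1)*(c + 3)*(c - 4)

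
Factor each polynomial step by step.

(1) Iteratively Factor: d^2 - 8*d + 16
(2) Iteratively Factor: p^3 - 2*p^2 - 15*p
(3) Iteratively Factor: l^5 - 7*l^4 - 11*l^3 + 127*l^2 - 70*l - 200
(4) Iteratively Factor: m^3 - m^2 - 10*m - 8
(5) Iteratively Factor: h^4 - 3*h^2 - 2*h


(1) = (d - 4)*(d - 4)
(2) = (p + 3)*(p^2 - 5*p) = p*(p + 3)*(p - 5)
(3) = (l - 5)*(l^4 - 2*l^3 - 21*l^2 + 22*l + 40) = (l - 5)*(l + 1)*(l^3 - 3*l^2 - 18*l + 40) = (l - 5)*(l + 1)*(l + 4)*(l^2 - 7*l + 10) = (l - 5)^2*(l + 1)*(l + 4)*(l - 2)
(4) = (m + 2)*(m^2 - 3*m - 4) = (m + 1)*(m + 2)*(m - 4)
(5) = (h)*(h^3 - 3*h - 2) = h*(h - 2)*(h^2 + 2*h + 1) = h*(h - 2)*(h + 1)*(h + 1)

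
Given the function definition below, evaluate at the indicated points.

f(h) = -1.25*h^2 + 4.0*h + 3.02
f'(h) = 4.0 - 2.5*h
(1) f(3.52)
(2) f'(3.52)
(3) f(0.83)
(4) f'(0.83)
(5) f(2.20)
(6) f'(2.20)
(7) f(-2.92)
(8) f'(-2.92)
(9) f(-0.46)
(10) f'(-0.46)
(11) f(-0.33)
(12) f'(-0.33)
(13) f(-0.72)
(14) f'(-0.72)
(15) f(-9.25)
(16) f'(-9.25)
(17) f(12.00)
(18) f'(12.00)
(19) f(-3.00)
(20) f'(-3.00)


(1) = 1.61
(2) = -4.80
(3) = 5.48
(4) = 1.93
(5) = 5.77
(6) = -1.50
(7) = -19.32
(8) = 11.30
(9) = 0.92
(10) = 5.15
(11) = 1.56
(12) = 4.83
(13) = -0.51
(14) = 5.80
(15) = -140.93
(16) = 27.12
(17) = -128.98
(18) = -26.00
(19) = -20.23
(20) = 11.50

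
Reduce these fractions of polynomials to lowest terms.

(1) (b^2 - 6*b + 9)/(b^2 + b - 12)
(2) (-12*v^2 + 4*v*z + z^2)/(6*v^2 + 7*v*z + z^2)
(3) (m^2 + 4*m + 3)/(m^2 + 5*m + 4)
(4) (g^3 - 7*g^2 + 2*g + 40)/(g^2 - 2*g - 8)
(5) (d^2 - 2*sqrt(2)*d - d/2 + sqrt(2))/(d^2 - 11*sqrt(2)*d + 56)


(1) = (b - 3)/(b + 4)
(2) = (-2*v + z)/(v + z)
(3) = (m + 3)/(m + 4)
(4) = g - 5
(5) = (2*d^2 + d*(-4*sqrt(2) - 1) + 2*sqrt(2))/(2*d^2 - 22*sqrt(2)*d + 112)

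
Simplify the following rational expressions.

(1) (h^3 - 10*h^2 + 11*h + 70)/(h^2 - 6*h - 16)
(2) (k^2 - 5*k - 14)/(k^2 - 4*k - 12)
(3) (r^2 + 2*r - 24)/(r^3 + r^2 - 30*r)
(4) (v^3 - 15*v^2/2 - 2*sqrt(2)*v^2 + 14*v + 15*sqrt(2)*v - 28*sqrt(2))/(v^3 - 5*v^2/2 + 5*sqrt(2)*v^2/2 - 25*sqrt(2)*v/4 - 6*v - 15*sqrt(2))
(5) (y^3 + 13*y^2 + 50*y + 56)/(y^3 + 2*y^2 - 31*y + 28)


(1) = (h^2 - 12*h + 35)/(h - 8)
(2) = (k - 7)/(k - 6)
(3) = (r - 4)/(r^2 - 5*r)
(4) = (8*v^2 + v*(-28 - 16*sqrt(2)) + 56*sqrt(2))/(8*v^2 + v*(12 + 20*sqrt(2)) + 30*sqrt(2))
(5) = (y^2 + 6*y + 8)/(y^2 - 5*y + 4)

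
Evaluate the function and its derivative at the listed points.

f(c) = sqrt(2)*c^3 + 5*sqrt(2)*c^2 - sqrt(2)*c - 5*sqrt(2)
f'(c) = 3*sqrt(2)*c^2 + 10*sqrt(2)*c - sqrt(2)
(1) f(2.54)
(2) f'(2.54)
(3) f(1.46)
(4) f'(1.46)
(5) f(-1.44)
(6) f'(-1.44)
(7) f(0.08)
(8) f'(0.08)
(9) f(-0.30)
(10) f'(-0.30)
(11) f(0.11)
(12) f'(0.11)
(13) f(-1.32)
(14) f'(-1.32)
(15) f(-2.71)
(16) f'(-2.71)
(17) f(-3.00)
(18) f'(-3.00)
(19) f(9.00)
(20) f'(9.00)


(1) = 58.13
(2) = 61.88
(3) = 10.34
(4) = 28.28
(5) = 5.41
(6) = -12.98
(7) = -7.14
(8) = -0.26
(9) = -6.05
(10) = -5.28
(11) = -7.14
(12) = 0.19
(13) = 3.86
(14) = -12.69
(15) = 20.55
(16) = -8.58
(17) = 22.63
(18) = -5.66
(19) = 1583.92
(20) = 469.52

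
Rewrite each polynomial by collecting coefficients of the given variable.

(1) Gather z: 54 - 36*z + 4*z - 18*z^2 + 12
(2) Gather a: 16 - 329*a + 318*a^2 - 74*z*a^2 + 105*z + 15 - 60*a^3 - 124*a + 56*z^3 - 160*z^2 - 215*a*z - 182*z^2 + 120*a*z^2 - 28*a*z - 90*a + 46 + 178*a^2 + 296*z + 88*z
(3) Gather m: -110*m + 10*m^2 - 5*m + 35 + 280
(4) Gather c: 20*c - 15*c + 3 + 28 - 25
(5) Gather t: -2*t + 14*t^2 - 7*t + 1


(1) = -18*z^2 - 32*z + 66
(2) = -60*a^3 + a^2*(496 - 74*z) + a*(120*z^2 - 243*z - 543) + 56*z^3 - 342*z^2 + 489*z + 77
(3) = 10*m^2 - 115*m + 315
(4) = 5*c + 6
(5) = 14*t^2 - 9*t + 1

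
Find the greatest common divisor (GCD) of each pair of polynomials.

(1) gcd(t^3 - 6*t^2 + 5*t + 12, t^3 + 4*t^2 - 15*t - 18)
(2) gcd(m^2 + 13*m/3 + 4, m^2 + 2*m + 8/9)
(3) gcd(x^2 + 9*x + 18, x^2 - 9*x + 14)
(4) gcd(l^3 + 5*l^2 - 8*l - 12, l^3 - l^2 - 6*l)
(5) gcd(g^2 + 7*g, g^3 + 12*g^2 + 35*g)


(1) = gcd((t - 4)*(t - 3)*(t + 1), (t - 3)*(t + 1)*(t + 6)) = t^2 - 2*t - 3
(2) = m + 4/3
(3) = 1
(4) = gcd((l - 2)*(l + 1)*(l + 6), l*(l - 3)*(l + 2)) = 1
(5) = gcd(g*(g + 7), g*(g + 5)*(g + 7)) = g^2 + 7*g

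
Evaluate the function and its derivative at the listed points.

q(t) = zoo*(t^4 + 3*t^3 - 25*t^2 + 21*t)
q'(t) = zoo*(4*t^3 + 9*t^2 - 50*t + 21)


q(t) = zoo*(t^4 + 3*t^3 - 25*t^2 + 21*t)
q'(t) = zoo*(4*t^3 + 9*t^2 - 50*t + 21)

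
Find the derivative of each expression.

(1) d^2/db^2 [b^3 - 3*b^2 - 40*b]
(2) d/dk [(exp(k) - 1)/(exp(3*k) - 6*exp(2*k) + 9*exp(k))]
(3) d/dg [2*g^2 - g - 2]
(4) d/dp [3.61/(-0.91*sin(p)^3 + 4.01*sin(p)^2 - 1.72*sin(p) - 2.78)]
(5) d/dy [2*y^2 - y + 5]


(1) = 6*b - 6
(2) = (-2*exp(2*k) + 3*exp(k) - 3)*exp(-k)/(exp(3*k) - 9*exp(2*k) + 27*exp(k) - 27)
(3) = 4*g - 1
(4) = (9.8553*sin(p)^2 - 28.9522*sin(p) + 6.2092)*cos(p)/(0.91*sin(p)^3 - 4.01*sin(p)^2 + 1.72*sin(p) + 2.78)^2
(5) = 4*y - 1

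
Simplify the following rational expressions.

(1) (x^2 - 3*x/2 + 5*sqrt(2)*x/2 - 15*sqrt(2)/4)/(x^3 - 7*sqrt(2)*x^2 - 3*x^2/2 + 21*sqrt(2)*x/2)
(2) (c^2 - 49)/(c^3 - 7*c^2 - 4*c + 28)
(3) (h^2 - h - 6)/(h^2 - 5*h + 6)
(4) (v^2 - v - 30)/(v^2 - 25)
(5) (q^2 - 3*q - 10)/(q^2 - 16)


(1) = (8*x + 20*sqrt(2))/(8*x^2 - 56*sqrt(2)*x)
(2) = (c + 7)/(c^2 - 4)
(3) = (h + 2)/(h - 2)
(4) = (v - 6)/(v - 5)
(5) = (q^2 - 3*q - 10)/(q^2 - 16)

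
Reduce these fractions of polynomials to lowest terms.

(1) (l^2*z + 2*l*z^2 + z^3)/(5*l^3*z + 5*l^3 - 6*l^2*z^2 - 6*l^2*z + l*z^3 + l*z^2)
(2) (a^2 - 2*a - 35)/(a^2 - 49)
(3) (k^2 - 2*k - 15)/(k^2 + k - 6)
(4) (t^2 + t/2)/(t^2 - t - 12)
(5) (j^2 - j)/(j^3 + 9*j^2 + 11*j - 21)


(1) = (l^2*z + 2*l*z^2 + z^3)/(5*l^3*z + 5*l^3 - 6*l^2*z^2 - 6*l^2*z + l*z^3 + l*z^2)
(2) = (a + 5)/(a + 7)
(3) = (k - 5)/(k - 2)
(4) = (2*t^2 + t)/(2*t^2 - 2*t - 24)
(5) = j/(j^2 + 10*j + 21)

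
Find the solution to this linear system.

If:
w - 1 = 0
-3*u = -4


Then:
u = 4/3
w = 1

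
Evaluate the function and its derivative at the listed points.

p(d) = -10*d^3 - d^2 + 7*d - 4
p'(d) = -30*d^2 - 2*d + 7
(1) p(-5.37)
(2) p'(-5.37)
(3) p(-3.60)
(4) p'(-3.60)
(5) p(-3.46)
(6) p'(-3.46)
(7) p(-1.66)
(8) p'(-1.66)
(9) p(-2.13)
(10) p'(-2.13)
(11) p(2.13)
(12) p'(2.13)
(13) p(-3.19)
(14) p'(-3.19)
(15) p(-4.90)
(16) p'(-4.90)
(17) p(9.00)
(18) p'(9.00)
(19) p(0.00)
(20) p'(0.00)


(1) = 1478.11
(2) = -847.37
(3) = 424.40
(4) = -374.60
(5) = 374.03
(6) = -345.23
(7) = 27.37
(8) = -72.35
(9) = 73.19
(10) = -124.85
(11) = -90.26
(12) = -133.37
(13) = 288.11
(14) = -291.90
(15) = 1114.18
(16) = -703.50
(17) = -7312.00
(18) = -2441.00
(19) = -4.00
(20) = 7.00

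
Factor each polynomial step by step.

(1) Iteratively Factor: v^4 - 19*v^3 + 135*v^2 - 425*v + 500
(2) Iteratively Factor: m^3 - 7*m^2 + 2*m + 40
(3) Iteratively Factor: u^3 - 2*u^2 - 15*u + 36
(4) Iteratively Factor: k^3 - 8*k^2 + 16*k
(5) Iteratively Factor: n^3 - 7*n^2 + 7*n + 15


(1) = (v - 5)*(v^3 - 14*v^2 + 65*v - 100) = (v - 5)*(v - 4)*(v^2 - 10*v + 25) = (v - 5)^2*(v - 4)*(v - 5)
(2) = (m - 5)*(m^2 - 2*m - 8) = (m - 5)*(m + 2)*(m - 4)
(3) = (u - 3)*(u^2 + u - 12) = (u - 3)*(u + 4)*(u - 3)
(4) = (k - 4)*(k^2 - 4*k) = k*(k - 4)*(k - 4)
(5) = (n + 1)*(n^2 - 8*n + 15) = (n - 3)*(n + 1)*(n - 5)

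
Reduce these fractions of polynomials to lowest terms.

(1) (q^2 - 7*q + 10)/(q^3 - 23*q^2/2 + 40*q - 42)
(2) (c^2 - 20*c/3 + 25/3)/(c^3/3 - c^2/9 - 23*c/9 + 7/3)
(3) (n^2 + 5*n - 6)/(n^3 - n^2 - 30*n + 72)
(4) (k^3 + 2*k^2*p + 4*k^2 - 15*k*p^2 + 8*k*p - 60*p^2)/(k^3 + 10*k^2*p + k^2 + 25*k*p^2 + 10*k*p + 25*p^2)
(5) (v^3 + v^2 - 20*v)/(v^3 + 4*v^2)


(1) = (2*q - 10)/(2*q^2 - 19*q + 42)
(2) = (9*c^2 - 60*c + 75)/(3*c^3 - c^2 - 23*c + 21)
(3) = (n - 1)/(n^2 - 7*n + 12)
(4) = (k^2 - 3*k*p + 4*k - 12*p)/(k^2 + 5*k*p + k + 5*p)
(5) = (v^2 + v - 20)/(v^2 + 4*v)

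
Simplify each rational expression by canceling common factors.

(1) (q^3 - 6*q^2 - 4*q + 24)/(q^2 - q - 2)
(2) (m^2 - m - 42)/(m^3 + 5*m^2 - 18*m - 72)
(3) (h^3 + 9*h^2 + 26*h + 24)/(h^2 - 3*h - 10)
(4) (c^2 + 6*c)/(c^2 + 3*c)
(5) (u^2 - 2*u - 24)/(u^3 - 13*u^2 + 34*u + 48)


(1) = (q^2 - 4*q - 12)/(q + 1)
(2) = (m - 7)/(m^2 - m - 12)
(3) = (h^2 + 7*h + 12)/(h - 5)
(4) = (c + 6)/(c + 3)
(5) = (u + 4)/(u^2 - 7*u - 8)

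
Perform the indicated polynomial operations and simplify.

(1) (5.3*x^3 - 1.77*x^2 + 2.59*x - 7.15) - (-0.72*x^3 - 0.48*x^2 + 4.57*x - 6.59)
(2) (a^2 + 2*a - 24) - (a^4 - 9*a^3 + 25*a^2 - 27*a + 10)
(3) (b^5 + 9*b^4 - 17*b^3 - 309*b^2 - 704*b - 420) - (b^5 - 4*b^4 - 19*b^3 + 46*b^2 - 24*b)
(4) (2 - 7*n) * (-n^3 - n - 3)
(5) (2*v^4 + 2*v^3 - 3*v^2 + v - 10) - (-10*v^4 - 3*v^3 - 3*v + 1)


(1) = 6.02*x^3 - 1.29*x^2 - 1.98*x - 0.56
(2) = -a^4 + 9*a^3 - 24*a^2 + 29*a - 34
(3) = 13*b^4 + 2*b^3 - 355*b^2 - 680*b - 420
(4) = 7*n^4 - 2*n^3 + 7*n^2 + 19*n - 6
(5) = 12*v^4 + 5*v^3 - 3*v^2 + 4*v - 11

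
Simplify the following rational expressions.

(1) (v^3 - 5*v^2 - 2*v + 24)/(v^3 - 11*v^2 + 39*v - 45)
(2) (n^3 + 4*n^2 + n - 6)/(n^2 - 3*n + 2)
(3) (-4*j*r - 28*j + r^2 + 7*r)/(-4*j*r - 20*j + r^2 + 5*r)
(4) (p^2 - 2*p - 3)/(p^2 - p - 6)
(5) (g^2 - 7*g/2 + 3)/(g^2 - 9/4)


(1) = (v^2 - 2*v - 8)/(v^2 - 8*v + 15)
(2) = (n^2 + 5*n + 6)/(n - 2)
(3) = (r + 7)/(r + 5)
(4) = (p + 1)/(p + 2)
(5) = (2*g - 4)/(2*g + 3)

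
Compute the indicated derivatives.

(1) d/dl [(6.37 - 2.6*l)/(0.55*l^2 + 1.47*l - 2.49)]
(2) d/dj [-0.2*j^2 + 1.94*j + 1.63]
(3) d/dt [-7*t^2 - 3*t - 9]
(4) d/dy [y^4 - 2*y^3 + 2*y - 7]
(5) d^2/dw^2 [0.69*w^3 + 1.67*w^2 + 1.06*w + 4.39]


(1) = (1.43*l^2 - 7.007*l - 2.8899)/(0.3025*l^4 + 1.617*l^3 - 0.5781*l^2 - 7.3206*l + 6.2001)
(2) = 1.94 - 0.4*j
(3) = -14*t - 3
(4) = 4*y^3 - 6*y^2 + 2
(5) = 4.14*w + 3.34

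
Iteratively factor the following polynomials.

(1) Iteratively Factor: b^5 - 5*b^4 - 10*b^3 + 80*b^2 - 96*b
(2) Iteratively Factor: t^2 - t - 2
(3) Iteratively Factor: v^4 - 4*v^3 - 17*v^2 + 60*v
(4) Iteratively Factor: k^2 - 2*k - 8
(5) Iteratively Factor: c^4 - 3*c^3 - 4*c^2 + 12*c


(1) = (b)*(b^4 - 5*b^3 - 10*b^2 + 80*b - 96) = b*(b - 2)*(b^3 - 3*b^2 - 16*b + 48) = b*(b - 3)*(b - 2)*(b^2 - 16) = b*(b - 3)*(b - 2)*(b + 4)*(b - 4)
(2) = (t - 2)*(t + 1)
(3) = (v + 4)*(v^3 - 8*v^2 + 15*v) = (v - 3)*(v + 4)*(v^2 - 5*v) = (v - 5)*(v - 3)*(v + 4)*(v)
(4) = (k - 4)*(k + 2)
(5) = (c - 3)*(c^3 - 4*c) = (c - 3)*(c - 2)*(c^2 + 2*c) = (c - 3)*(c - 2)*(c + 2)*(c)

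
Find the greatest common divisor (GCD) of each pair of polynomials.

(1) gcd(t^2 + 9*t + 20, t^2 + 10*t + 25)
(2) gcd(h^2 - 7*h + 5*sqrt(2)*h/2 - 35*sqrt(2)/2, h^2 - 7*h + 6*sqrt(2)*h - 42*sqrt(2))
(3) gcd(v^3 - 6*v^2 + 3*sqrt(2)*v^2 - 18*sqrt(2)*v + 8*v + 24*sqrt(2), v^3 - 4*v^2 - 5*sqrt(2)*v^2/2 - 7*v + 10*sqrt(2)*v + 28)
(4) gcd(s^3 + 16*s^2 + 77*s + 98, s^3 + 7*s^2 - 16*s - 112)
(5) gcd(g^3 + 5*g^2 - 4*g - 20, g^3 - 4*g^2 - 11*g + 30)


(1) = t + 5
(2) = h - 7
(3) = v - 4
(4) = s + 7
(5) = gcd((g - 2)*(g + 2)*(g + 5), (g - 5)*(g - 2)*(g + 3)) = g - 2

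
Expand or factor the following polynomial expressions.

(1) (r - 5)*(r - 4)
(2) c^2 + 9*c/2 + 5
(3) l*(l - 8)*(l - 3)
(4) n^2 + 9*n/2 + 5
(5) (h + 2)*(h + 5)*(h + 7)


(1) = r^2 - 9*r + 20
(2) = (c + 2)*(c + 5/2)
(3) = l^3 - 11*l^2 + 24*l
(4) = (n + 2)*(n + 5/2)
(5) = h^3 + 14*h^2 + 59*h + 70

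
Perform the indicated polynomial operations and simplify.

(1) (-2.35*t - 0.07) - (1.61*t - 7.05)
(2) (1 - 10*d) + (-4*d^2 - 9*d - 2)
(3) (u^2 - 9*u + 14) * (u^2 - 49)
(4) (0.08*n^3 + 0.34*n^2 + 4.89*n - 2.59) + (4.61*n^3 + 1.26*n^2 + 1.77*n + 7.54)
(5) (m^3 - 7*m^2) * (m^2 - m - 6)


(1) = 6.98 - 3.96*t
(2) = -4*d^2 - 19*d - 1
(3) = u^4 - 9*u^3 - 35*u^2 + 441*u - 686
(4) = 4.69*n^3 + 1.6*n^2 + 6.66*n + 4.95
(5) = m^5 - 8*m^4 + m^3 + 42*m^2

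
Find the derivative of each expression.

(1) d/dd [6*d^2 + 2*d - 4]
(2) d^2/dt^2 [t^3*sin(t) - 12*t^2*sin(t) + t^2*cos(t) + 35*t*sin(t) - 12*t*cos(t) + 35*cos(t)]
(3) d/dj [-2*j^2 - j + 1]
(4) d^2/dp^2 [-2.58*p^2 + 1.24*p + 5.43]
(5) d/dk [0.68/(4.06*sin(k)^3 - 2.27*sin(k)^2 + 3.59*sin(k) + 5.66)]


(1) = 12*d + 2
(2) = -t^3*sin(t) + 12*t^2*sin(t) + 5*t^2*cos(t) - 33*t*sin(t) - 36*t*cos(t) + 37*cos(t)
(3) = -4*j - 1
(4) = -5.16000000000000
(5) = (-8.2824*sin(k)^2 + 3.0872*sin(k) - 2.4412)*cos(k)/(4.06*sin(k)^3 - 2.27*sin(k)^2 + 3.59*sin(k) + 5.66)^2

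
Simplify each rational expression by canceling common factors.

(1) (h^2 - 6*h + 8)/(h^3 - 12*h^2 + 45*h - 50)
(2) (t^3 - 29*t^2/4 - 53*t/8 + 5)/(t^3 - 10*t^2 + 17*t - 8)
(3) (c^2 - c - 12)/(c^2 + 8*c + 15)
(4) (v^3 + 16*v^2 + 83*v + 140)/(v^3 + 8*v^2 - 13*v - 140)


(1) = (h - 4)/(h^2 - 10*h + 25)
(2) = (8*t^2 + 6*t - 5)/(8*t^2 - 16*t + 8)
(3) = (c - 4)/(c + 5)
(4) = (v + 4)/(v - 4)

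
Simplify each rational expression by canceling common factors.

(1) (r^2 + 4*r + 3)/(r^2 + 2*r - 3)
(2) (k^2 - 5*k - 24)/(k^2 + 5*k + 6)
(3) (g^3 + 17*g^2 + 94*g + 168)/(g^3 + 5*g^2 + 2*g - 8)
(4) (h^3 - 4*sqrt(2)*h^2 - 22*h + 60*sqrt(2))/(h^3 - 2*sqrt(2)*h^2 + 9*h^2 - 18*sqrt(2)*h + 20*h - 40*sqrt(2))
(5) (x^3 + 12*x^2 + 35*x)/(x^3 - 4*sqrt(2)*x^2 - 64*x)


(1) = (r + 1)/(r - 1)
(2) = (k - 8)/(k + 2)
(3) = (g^2 + 13*g + 42)/(g^2 + g - 2)
(4) = (h^2 - 2*sqrt(2)*h - 30)/(h^2 + 9*h + 20)
(5) = (x^2 + 12*x + 35)/(x^2 - 4*sqrt(2)*x - 64)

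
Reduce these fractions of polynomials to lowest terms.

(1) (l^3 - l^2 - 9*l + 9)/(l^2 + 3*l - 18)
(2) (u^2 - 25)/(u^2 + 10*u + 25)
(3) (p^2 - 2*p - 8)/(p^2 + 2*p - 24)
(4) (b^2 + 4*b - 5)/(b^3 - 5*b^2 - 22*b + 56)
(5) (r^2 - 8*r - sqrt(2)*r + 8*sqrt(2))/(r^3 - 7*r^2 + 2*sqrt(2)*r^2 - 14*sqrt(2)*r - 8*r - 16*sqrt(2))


(1) = (l^2 + 2*l - 3)/(l + 6)
(2) = (u - 5)/(u + 5)
(3) = (p + 2)/(p + 6)
(4) = (b^2 + 4*b - 5)/(b^3 - 5*b^2 - 22*b + 56)
(5) = (r - sqrt(2))/(r^2 + r*(1 + 2*sqrt(2)) + 2*sqrt(2))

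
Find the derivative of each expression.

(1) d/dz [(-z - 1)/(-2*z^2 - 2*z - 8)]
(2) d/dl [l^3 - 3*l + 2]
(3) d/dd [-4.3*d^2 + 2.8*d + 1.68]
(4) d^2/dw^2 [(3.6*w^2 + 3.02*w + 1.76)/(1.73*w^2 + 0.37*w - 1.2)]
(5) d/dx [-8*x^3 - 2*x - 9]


(1) = (z^2 + z - (z + 1)*(2*z + 1) + 4)/(2*(z^2 + z + 4)^2)
(2) = 3*l^2 - 3
(3) = 2.8 - 8.6*d
(4) = (13.468396*w^3 + 76.446624*w^2 + 44.376576*w + 20.839168)/(5.177717*w^6 + 3.322119*w^5 - 10.063929*w^4 - 4.558067*w^3 + 6.98076*w^2 + 1.5984*w - 1.728)
(5) = -24*x^2 - 2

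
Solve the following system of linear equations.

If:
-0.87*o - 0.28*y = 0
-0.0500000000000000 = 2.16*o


Then:
o = -0.02
y = 0.07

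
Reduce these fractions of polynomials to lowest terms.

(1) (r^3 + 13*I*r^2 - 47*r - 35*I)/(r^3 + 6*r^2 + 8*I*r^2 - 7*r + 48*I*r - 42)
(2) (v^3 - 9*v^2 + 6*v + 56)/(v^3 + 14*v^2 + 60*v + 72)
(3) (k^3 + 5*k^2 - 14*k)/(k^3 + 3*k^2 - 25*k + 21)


(1) = (r + 5*I)/(r + 6)
(2) = (v^2 - 11*v + 28)/(v^2 + 12*v + 36)
(3) = (k^2 - 2*k)/(k^2 - 4*k + 3)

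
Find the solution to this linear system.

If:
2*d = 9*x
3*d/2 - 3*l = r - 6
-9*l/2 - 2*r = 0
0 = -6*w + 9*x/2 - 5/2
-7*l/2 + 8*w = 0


Then:
d = -94/17
l = -52/17
r = 117/17
w = -91/68
x = -188/153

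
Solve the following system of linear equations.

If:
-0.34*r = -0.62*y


Then:
r = 1.82352941176471*y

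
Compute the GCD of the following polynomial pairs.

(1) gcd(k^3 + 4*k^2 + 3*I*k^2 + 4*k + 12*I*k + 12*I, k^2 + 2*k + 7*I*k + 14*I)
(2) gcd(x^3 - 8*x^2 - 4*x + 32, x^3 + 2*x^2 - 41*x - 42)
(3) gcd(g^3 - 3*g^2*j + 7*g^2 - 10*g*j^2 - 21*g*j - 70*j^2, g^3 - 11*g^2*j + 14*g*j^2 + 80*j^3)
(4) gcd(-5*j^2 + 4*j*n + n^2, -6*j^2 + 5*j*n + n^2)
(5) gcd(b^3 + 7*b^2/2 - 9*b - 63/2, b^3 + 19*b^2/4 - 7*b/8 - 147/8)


(1) = gcd((k + 2)^2*(k + 3*I), (k + 2)*(k + 7*I)) = k + 2
(2) = 1
(3) = g^2 - 3*g*j - 10*j^2
(4) = gcd((-j + n)*(5*j + n), (-j + n)*(6*j + n)) = j - n
(5) = gcd((b - 3)*(b + 3)*(b + 7/2), (b - 7/4)*(b + 3)*(b + 7/2)) = b^2 + 13*b/2 + 21/2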